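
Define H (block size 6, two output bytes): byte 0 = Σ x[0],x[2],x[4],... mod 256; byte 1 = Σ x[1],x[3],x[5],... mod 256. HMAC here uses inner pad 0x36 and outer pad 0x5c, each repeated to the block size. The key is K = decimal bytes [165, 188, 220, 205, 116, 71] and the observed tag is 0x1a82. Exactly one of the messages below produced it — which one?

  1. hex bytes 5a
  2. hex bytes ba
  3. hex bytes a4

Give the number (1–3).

2

Key decimal bytes [165, 188, 220, 205, 116, 71] = a5 bc dc cd 74 47 is exactly B = 6 bytes: K' = a5 bc dc cd 74 47.
K' ⊕ ipad = 93 8a ea fb 42 71; K' ⊕ opad = f9 e0 80 91 28 1b.
m1: inner = H(93 8a ea fb 42 71 5a) = 19 f6; tag = H(f9 e0 80 91 28 1b 19 f6) = ba82
m2: inner = H(93 8a ea fb 42 71 ba) = 79 f6; tag = H(f9 e0 80 91 28 1b 79 f6) = 1a82 ← matches
m3: inner = H(93 8a ea fb 42 71 a4) = 63 f6; tag = H(f9 e0 80 91 28 1b 63 f6) = 0482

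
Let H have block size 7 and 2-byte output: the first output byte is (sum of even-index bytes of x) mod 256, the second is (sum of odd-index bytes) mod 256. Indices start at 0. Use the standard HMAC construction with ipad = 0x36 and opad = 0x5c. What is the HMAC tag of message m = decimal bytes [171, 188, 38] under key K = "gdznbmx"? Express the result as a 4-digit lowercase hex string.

Key "gdznbmx" = 67 64 7a 6e 62 6d 78 is exactly B = 7 bytes: K' = 67 64 7a 6e 62 6d 78.
K' ⊕ ipad = 51 52 4c 58 54 5b 4e.  K' ⊕ opad = 3b 38 26 32 3e 31 24.
Inner input = (K'⊕ipad) ∥ m = 51 52 4c 58 54 5b 4e ∥ ab bc 26.
Inner hash: even-index sum = 507 mod 256 = 251; odd-index sum = 470 mod 256 = 214 → fb d6.
Outer input = (K'⊕opad) ∥ inner = 3b 38 26 32 3e 31 24 ∥ fb d6.
Outer hash (tag): even-index sum = 409 mod 256 = 153; odd-index sum = 406 mod 256 = 150 → 99 96.

9996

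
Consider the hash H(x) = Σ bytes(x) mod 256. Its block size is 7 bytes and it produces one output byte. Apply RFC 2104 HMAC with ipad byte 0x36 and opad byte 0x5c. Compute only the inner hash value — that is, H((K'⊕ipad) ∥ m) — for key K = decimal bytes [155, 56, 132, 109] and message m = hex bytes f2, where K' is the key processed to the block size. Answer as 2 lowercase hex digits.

5c

Key decimal bytes [155, 56, 132, 109] = 9b 38 84 6d is 4 bytes ≤ B = 7; zero-pad to 7 bytes: K' = 9b 38 84 6d 00 00 00.
K' ⊕ ipad = ad 0e b2 5b 36 36 36.
Inner input = ad 0e b2 5b 36 36 36 ∥ f2.
Inner hash: sum = 173+14+178+91+54+54+54+242 = 860; mod 256 = 92 → 5c.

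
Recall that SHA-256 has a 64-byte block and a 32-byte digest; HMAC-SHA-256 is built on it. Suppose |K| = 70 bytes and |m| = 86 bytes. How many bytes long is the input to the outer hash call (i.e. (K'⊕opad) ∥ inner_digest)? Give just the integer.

Key is 70 > 64 bytes, so it is hashed to 32 bytes then zero-padded to 64: |K'| = 64.
Outer input = (K'⊕opad) ∥ H(inner) → 64 + 32 = 96 bytes.

96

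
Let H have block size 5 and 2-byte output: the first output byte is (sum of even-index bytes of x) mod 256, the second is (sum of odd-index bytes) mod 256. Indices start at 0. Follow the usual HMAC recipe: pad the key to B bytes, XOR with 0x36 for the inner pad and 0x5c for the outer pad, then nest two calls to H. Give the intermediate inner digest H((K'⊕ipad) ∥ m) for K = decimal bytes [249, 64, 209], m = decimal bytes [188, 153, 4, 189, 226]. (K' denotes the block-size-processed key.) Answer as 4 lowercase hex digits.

424e

Key decimal bytes [249, 64, 209] = f9 40 d1 is 3 bytes ≤ B = 5; zero-pad to 5 bytes: K' = f9 40 d1 00 00.
K' ⊕ ipad = cf 76 e7 36 36.
Inner input = cf 76 e7 36 36 ∥ bc 99 04 bd e2.
Inner hash: even-index sum = 834 mod 256 = 66; odd-index sum = 590 mod 256 = 78 → 42 4e.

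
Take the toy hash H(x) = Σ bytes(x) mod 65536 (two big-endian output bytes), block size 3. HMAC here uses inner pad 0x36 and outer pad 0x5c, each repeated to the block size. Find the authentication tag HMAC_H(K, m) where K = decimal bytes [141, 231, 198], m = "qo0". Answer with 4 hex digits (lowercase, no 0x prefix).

02b5

Key decimal bytes [141, 231, 198] = 8d e7 c6 is exactly B = 3 bytes: K' = 8d e7 c6.
K' ⊕ ipad = bb d1 f0.  K' ⊕ opad = d1 bb 9a.
Inner input = (K'⊕ipad) ∥ m = bb d1 f0 ∥ 71 6f 30.
Inner hash: sum = 187+209+240+113+111+48 = 908 → 03 8c.
Outer input = (K'⊕opad) ∥ inner = d1 bb 9a ∥ 03 8c.
Outer hash (tag): sum = 209+187+154+3+140 = 693 → 02 b5.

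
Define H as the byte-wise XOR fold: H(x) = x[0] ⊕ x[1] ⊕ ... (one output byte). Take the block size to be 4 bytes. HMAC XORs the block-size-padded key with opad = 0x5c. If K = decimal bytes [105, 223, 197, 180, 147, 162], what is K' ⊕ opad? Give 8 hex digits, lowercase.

aa5c5c5c

Key decimal bytes [105, 223, 197, 180, 147, 162] = 69 df c5 b4 93 a2 is 6 bytes > B = 4, so hash it first: H(key) = f6, then zero-pad to 4 bytes: K' = f6 00 00 00.
XOR each byte with 0x5c: f6⊕5c=aa, 00⊕5c=5c, 00⊕5c=5c, 00⊕5c=5c.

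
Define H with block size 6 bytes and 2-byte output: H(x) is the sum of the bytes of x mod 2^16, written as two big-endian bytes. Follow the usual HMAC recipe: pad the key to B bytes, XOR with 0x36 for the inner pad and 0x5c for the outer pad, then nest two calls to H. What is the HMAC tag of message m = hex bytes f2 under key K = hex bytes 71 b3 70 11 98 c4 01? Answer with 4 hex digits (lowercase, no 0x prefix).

Key hex bytes 71 b3 70 11 98 c4 01 is 7 bytes > B = 6, so hash it first: H(key) = 03 02, then zero-pad to 6 bytes: K' = 03 02 00 00 00 00.
K' ⊕ ipad = 35 34 36 36 36 36.  K' ⊕ opad = 5f 5e 5c 5c 5c 5c.
Inner input = (K'⊕ipad) ∥ m = 35 34 36 36 36 36 ∥ f2.
Inner hash: sum = 53+52+54+54+54+54+242 = 563 → 02 33.
Outer input = (K'⊕opad) ∥ inner = 5f 5e 5c 5c 5c 5c ∥ 02 33.
Outer hash (tag): sum = 95+94+92+92+92+92+2+51 = 610 → 02 62.

0262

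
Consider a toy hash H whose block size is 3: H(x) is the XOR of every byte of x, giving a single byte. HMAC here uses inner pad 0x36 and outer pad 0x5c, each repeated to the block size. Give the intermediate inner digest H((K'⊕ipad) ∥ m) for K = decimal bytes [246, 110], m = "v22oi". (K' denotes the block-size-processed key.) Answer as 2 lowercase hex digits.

de

Key decimal bytes [246, 110] = f6 6e is 2 bytes ≤ B = 3; zero-pad to 3 bytes: K' = f6 6e 00.
K' ⊕ ipad = c0 58 36.
Inner input = c0 58 36 ∥ 76 32 32 6f 69.
Inner hash: XOR c0⊕58⊕36⊕76⊕32⊕32⊕6f⊕69 = de.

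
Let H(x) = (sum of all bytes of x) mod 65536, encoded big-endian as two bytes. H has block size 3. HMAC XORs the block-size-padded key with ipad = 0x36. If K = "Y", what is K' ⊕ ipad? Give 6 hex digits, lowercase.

Key "Y" = 59 is 1 byte ≤ B = 3; zero-pad to 3 bytes: K' = 59 00 00.
XOR each byte with 0x36: 59⊕36=6f, 00⊕36=36, 00⊕36=36.

6f3636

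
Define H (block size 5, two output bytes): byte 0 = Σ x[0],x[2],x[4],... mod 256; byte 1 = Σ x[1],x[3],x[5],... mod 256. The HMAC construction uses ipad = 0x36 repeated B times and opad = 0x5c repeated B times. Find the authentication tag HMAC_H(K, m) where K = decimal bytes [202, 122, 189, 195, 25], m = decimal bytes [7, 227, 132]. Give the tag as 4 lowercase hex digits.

Key decimal bytes [202, 122, 189, 195, 25] = ca 7a bd c3 19 is exactly B = 5 bytes: K' = ca 7a bd c3 19.
K' ⊕ ipad = fc 4c 8b f5 2f.  K' ⊕ opad = 96 26 e1 9f 45.
Inner input = (K'⊕ipad) ∥ m = fc 4c 8b f5 2f ∥ 07 e3 84.
Inner hash: even-index sum = 665 mod 256 = 153; odd-index sum = 460 mod 256 = 204 → 99 cc.
Outer input = (K'⊕opad) ∥ inner = 96 26 e1 9f 45 ∥ 99 cc.
Outer hash (tag): even-index sum = 648 mod 256 = 136; odd-index sum = 350 mod 256 = 94 → 88 5e.

885e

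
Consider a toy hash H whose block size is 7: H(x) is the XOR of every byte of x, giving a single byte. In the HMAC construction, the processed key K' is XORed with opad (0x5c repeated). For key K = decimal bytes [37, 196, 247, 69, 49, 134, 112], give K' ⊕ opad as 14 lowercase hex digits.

7998ab196dda2c

Key decimal bytes [37, 196, 247, 69, 49, 134, 112] = 25 c4 f7 45 31 86 70 is exactly B = 7 bytes: K' = 25 c4 f7 45 31 86 70.
XOR each byte with 0x5c: 25⊕5c=79, c4⊕5c=98, f7⊕5c=ab, 45⊕5c=19, 31⊕5c=6d, 86⊕5c=da, 70⊕5c=2c.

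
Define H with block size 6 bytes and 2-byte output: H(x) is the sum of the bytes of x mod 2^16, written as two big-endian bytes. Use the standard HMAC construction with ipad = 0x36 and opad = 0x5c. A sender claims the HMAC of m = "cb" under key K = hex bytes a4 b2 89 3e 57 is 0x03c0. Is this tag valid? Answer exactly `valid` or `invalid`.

valid

Key hex bytes a4 b2 89 3e 57 is 5 bytes ≤ B = 6; zero-pad to 6 bytes: K' = a4 b2 89 3e 57 00.
K' ⊕ ipad = 92 84 bf 08 61 36; K' ⊕ opad = f8 ee d5 62 0b 5c.
Inner hash: sum = 146+132+191+8+97+54+99+98 = 825 → 03 39.
Outer hash (recomputed tag): sum = 248+238+213+98+11+92+3+57 = 960 → 03 c0.
Recomputed tag = 03c0; claimed = 03c0 → match.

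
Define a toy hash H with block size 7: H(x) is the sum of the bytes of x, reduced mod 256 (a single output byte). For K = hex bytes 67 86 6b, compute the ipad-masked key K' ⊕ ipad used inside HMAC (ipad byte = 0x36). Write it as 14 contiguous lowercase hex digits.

Key hex bytes 67 86 6b is 3 bytes ≤ B = 7; zero-pad to 7 bytes: K' = 67 86 6b 00 00 00 00.
XOR each byte with 0x36: 67⊕36=51, 86⊕36=b0, 6b⊕36=5d, 00⊕36=36, 00⊕36=36, 00⊕36=36, 00⊕36=36.

51b05d36363636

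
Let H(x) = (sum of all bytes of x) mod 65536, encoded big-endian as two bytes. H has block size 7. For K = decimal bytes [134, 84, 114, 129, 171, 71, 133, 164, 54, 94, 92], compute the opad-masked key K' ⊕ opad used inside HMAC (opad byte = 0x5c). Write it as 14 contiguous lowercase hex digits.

58845c5c5c5c5c

Key decimal bytes [134, 84, 114, 129, 171, 71, 133, 164, 54, 94, 92] = 86 54 72 81 ab 47 85 a4 36 5e 5c is 11 bytes > B = 7, so hash it first: H(key) = 04 d8, then zero-pad to 7 bytes: K' = 04 d8 00 00 00 00 00.
XOR each byte with 0x5c: 04⊕5c=58, d8⊕5c=84, 00⊕5c=5c, 00⊕5c=5c, 00⊕5c=5c, 00⊕5c=5c, 00⊕5c=5c.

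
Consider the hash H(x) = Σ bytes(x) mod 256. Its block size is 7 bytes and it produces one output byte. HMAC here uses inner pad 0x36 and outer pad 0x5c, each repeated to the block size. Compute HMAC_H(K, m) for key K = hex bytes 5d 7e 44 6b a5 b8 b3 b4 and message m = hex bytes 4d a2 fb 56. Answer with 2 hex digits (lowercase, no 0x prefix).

Key hex bytes 5d 7e 44 6b a5 b8 b3 b4 is 8 bytes > B = 7, so hash it first: H(key) = 4e, then zero-pad to 7 bytes: K' = 4e 00 00 00 00 00 00.
K' ⊕ ipad = 78 36 36 36 36 36 36.  K' ⊕ opad = 12 5c 5c 5c 5c 5c 5c.
Inner input = (K'⊕ipad) ∥ m = 78 36 36 36 36 36 36 ∥ 4d a2 fb 56.
Inner hash: sum = 120+54+54+54+54+54+54+77+162+251+86 = 1020; mod 256 = 252 → fc.
Outer input = (K'⊕opad) ∥ inner = 12 5c 5c 5c 5c 5c 5c ∥ fc.
Outer hash (tag): sum = 18+92+92+92+92+92+92+252 = 822; mod 256 = 54 → 36.

36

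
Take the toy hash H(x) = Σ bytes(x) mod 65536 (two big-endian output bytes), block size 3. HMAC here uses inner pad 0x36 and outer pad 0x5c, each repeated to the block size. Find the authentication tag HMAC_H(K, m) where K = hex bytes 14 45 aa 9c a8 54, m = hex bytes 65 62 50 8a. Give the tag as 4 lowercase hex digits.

023b

Key hex bytes 14 45 aa 9c a8 54 is 6 bytes > B = 3, so hash it first: H(key) = 02 9b, then zero-pad to 3 bytes: K' = 02 9b 00.
K' ⊕ ipad = 34 ad 36.  K' ⊕ opad = 5e c7 5c.
Inner input = (K'⊕ipad) ∥ m = 34 ad 36 ∥ 65 62 50 8a.
Inner hash: sum = 52+173+54+101+98+80+138 = 696 → 02 b8.
Outer input = (K'⊕opad) ∥ inner = 5e c7 5c ∥ 02 b8.
Outer hash (tag): sum = 94+199+92+2+184 = 571 → 02 3b.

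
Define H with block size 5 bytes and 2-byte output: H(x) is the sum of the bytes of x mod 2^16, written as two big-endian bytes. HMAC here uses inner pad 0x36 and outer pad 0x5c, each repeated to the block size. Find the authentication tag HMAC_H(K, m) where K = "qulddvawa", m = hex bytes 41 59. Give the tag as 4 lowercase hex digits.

Key "qulddvawa" = 71 75 6c 64 64 76 61 77 61 is 9 bytes > B = 5, so hash it first: H(key) = 03 c9, then zero-pad to 5 bytes: K' = 03 c9 00 00 00.
K' ⊕ ipad = 35 ff 36 36 36.  K' ⊕ opad = 5f 95 5c 5c 5c.
Inner input = (K'⊕ipad) ∥ m = 35 ff 36 36 36 ∥ 41 59.
Inner hash: sum = 53+255+54+54+54+65+89 = 624 → 02 70.
Outer input = (K'⊕opad) ∥ inner = 5f 95 5c 5c 5c ∥ 02 70.
Outer hash (tag): sum = 95+149+92+92+92+2+112 = 634 → 02 7a.

027a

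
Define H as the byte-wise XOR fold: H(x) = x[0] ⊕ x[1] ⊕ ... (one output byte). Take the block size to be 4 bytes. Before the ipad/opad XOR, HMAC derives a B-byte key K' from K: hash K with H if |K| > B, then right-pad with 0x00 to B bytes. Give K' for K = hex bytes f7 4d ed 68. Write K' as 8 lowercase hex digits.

f74ded68

Key hex bytes f7 4d ed 68 is exactly B = 4 bytes: K' = f7 4d ed 68.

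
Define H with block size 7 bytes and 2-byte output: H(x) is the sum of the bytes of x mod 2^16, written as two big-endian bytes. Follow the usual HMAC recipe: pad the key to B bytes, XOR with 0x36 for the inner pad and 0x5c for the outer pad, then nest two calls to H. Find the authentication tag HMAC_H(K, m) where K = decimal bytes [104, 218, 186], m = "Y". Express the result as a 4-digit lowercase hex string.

Key decimal bytes [104, 218, 186] = 68 da ba is 3 bytes ≤ B = 7; zero-pad to 7 bytes: K' = 68 da ba 00 00 00 00.
K' ⊕ ipad = 5e ec 8c 36 36 36 36.  K' ⊕ opad = 34 86 e6 5c 5c 5c 5c.
Inner input = (K'⊕ipad) ∥ m = 5e ec 8c 36 36 36 36 ∥ 59.
Inner hash: sum = 94+236+140+54+54+54+54+89 = 775 → 03 07.
Outer input = (K'⊕opad) ∥ inner = 34 86 e6 5c 5c 5c 5c ∥ 03 07.
Outer hash (tag): sum = 52+134+230+92+92+92+92+3+7 = 794 → 03 1a.

031a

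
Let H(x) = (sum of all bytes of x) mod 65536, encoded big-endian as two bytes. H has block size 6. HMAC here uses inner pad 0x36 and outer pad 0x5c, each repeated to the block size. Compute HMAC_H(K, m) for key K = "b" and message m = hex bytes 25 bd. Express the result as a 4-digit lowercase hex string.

0250

Key "b" = 62 is 1 byte ≤ B = 6; zero-pad to 6 bytes: K' = 62 00 00 00 00 00.
K' ⊕ ipad = 54 36 36 36 36 36.  K' ⊕ opad = 3e 5c 5c 5c 5c 5c.
Inner input = (K'⊕ipad) ∥ m = 54 36 36 36 36 36 ∥ 25 bd.
Inner hash: sum = 84+54+54+54+54+54+37+189 = 580 → 02 44.
Outer input = (K'⊕opad) ∥ inner = 3e 5c 5c 5c 5c 5c ∥ 02 44.
Outer hash (tag): sum = 62+92+92+92+92+92+2+68 = 592 → 02 50.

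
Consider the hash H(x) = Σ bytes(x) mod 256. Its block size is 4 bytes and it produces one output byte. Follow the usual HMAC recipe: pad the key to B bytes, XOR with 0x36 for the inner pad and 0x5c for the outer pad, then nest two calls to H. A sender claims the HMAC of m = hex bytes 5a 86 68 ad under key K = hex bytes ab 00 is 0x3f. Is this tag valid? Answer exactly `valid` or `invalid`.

Key hex bytes ab 00 is 2 bytes ≤ B = 4; zero-pad to 4 bytes: K' = ab 00 00 00.
K' ⊕ ipad = 9d 36 36 36; K' ⊕ opad = f7 5c 5c 5c.
Inner hash: sum = 157+54+54+54+90+134+104+173 = 820; mod 256 = 52 → 34.
Outer hash (recomputed tag): sum = 247+92+92+92+52 = 575; mod 256 = 63 → 3f.
Recomputed tag = 3f; claimed = 3f → match.

valid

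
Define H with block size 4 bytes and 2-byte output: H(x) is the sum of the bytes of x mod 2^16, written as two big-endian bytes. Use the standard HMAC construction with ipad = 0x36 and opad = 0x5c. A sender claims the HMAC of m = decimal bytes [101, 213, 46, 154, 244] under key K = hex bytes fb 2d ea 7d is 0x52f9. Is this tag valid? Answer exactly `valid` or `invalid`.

invalid

Key hex bytes fb 2d ea 7d is exactly B = 4 bytes: K' = fb 2d ea 7d.
K' ⊕ ipad = cd 1b dc 4b; K' ⊕ opad = a7 71 b6 21.
Inner hash: sum = 205+27+220+75+101+213+46+154+244 = 1285 → 05 05.
Outer hash (recomputed tag): sum = 167+113+182+33+5+5 = 505 → 01 f9.
Recomputed tag = 01f9; claimed = 52f9 → mismatch.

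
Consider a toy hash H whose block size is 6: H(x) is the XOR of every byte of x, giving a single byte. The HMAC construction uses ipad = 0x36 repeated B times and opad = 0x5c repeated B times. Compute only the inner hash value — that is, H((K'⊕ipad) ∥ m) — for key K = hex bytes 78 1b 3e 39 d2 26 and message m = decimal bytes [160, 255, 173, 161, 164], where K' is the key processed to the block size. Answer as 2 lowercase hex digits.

67

Key hex bytes 78 1b 3e 39 d2 26 is exactly B = 6 bytes: K' = 78 1b 3e 39 d2 26.
K' ⊕ ipad = 4e 2d 08 0f e4 10.
Inner input = 4e 2d 08 0f e4 10 ∥ a0 ff ad a1 a4.
Inner hash: XOR 4e⊕2d⊕08⊕0f⊕e4⊕10⊕a0⊕ff⊕ad⊕a1⊕a4 = 67.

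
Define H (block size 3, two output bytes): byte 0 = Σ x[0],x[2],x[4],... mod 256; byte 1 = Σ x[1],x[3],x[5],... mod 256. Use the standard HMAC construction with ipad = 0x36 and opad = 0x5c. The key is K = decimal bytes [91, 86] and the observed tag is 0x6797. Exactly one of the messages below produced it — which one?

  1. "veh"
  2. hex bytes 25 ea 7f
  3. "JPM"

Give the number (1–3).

2

Key decimal bytes [91, 86] = 5b 56 is 2 bytes ≤ B = 3; zero-pad to 3 bytes: K' = 5b 56 00.
K' ⊕ ipad = 6d 60 36; K' ⊕ opad = 07 0a 5c.
m1: inner = H(6d 60 36 76 65 68) = 08 3e; tag = H(07 0a 5c 08 3e) = a112
m2: inner = H(6d 60 36 25 ea 7f) = 8d 04; tag = H(07 0a 5c 8d 04) = 6797 ← matches
m3: inner = H(6d 60 36 4a 50 4d) = f3 f7; tag = H(07 0a 5c f3 f7) = 5afd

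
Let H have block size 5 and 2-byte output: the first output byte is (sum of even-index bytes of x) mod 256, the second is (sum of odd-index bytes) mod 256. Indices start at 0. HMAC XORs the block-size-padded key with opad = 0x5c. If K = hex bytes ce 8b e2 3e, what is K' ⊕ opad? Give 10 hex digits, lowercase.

92d7be625c

Key hex bytes ce 8b e2 3e is 4 bytes ≤ B = 5; zero-pad to 5 bytes: K' = ce 8b e2 3e 00.
XOR each byte with 0x5c: ce⊕5c=92, 8b⊕5c=d7, e2⊕5c=be, 3e⊕5c=62, 00⊕5c=5c.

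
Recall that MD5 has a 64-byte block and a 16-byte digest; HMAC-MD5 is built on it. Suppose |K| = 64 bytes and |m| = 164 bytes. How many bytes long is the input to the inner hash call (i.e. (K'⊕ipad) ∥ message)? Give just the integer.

228

Key is 64 ≤ 64 bytes, zero-padded: |K'| = 64.
Inner input = (K'⊕ipad) ∥ m → 64 + 164 = 228 bytes.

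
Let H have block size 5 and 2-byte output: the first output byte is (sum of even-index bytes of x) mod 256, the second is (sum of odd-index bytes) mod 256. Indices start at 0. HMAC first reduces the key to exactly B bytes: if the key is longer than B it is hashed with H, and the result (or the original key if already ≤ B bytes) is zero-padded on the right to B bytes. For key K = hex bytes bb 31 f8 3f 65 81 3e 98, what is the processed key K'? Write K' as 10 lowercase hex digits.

5689000000

|K| = 8 > B = 5, so first hash the key.
H(K): even-index sum = 598 mod 256 = 86; odd-index sum = 393 mod 256 = 137 → 56 89.
Zero-pad H(K) = 56 89 to 5 bytes: K' = 56 89 00 00 00.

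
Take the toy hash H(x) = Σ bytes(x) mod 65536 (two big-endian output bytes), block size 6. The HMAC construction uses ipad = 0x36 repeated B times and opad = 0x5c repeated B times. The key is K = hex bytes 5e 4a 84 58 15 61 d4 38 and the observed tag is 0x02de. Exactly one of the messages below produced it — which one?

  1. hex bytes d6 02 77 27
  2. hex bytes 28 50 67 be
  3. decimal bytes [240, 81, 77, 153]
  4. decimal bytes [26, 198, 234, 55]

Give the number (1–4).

1

Key hex bytes 5e 4a 84 58 15 61 d4 38 is 8 bytes > B = 6, so hash it first: H(key) = 03 06, then zero-pad to 6 bytes: K' = 03 06 00 00 00 00.
K' ⊕ ipad = 35 30 36 36 36 36; K' ⊕ opad = 5f 5a 5c 5c 5c 5c.
m1: inner = H(35 30 36 36 36 36 d6 02 77 27) = 02 b3; tag = H(5f 5a 5c 5c 5c 5c 02 b3) = 02de ← matches
m2: inner = H(35 30 36 36 36 36 28 50 67 be) = 02 da; tag = H(5f 5a 5c 5c 5c 5c 02 da) = 0305
m3: inner = H(35 30 36 36 36 36 f0 51 4d 99) = 03 64; tag = H(5f 5a 5c 5c 5c 5c 03 64) = 0290
m4: inner = H(35 30 36 36 36 36 1a c6 ea 37) = 03 3e; tag = H(5f 5a 5c 5c 5c 5c 03 3e) = 026a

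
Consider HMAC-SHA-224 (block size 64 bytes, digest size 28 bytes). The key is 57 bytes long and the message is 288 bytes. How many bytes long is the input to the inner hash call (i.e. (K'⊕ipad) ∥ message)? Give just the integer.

Key is 57 ≤ 64 bytes, zero-padded: |K'| = 64.
Inner input = (K'⊕ipad) ∥ m → 64 + 288 = 352 bytes.

352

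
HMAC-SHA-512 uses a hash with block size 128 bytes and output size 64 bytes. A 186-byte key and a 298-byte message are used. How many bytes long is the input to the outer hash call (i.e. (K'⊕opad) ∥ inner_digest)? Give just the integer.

192

Key is 186 > 128 bytes, so it is hashed to 64 bytes then zero-padded to 128: |K'| = 128.
Outer input = (K'⊕opad) ∥ H(inner) → 128 + 64 = 192 bytes.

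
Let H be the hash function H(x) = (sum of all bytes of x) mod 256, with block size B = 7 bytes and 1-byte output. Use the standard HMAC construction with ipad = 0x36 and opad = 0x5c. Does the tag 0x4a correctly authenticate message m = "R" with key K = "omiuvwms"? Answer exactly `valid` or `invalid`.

valid

Key "omiuvwms" = 6f 6d 69 75 76 77 6d 73 is 8 bytes > B = 7, so hash it first: H(key) = 87, then zero-pad to 7 bytes: K' = 87 00 00 00 00 00 00.
K' ⊕ ipad = b1 36 36 36 36 36 36; K' ⊕ opad = db 5c 5c 5c 5c 5c 5c.
Inner hash: sum = 177+54+54+54+54+54+54+82 = 583; mod 256 = 71 → 47.
Outer hash (recomputed tag): sum = 219+92+92+92+92+92+92+71 = 842; mod 256 = 74 → 4a.
Recomputed tag = 4a; claimed = 4a → match.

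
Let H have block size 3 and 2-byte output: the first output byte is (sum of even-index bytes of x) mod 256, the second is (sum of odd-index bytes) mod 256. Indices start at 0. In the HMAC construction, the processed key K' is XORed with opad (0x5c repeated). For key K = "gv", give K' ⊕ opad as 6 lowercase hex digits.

Key "gv" = 67 76 is 2 bytes ≤ B = 3; zero-pad to 3 bytes: K' = 67 76 00.
XOR each byte with 0x5c: 67⊕5c=3b, 76⊕5c=2a, 00⊕5c=5c.

3b2a5c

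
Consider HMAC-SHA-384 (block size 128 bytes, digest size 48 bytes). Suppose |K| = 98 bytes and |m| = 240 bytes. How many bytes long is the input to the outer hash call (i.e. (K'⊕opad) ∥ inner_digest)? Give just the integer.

Key is 98 ≤ 128 bytes, zero-padded: |K'| = 128.
Outer input = (K'⊕opad) ∥ H(inner) → 128 + 48 = 176 bytes.

176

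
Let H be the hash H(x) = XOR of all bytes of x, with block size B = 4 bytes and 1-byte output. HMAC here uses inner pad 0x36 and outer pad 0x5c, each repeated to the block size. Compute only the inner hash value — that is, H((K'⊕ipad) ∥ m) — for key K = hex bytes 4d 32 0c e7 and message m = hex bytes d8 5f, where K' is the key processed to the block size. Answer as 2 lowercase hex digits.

13

Key hex bytes 4d 32 0c e7 is exactly B = 4 bytes: K' = 4d 32 0c e7.
K' ⊕ ipad = 7b 04 3a d1.
Inner input = 7b 04 3a d1 ∥ d8 5f.
Inner hash: XOR 7b⊕04⊕3a⊕d1⊕d8⊕5f = 13.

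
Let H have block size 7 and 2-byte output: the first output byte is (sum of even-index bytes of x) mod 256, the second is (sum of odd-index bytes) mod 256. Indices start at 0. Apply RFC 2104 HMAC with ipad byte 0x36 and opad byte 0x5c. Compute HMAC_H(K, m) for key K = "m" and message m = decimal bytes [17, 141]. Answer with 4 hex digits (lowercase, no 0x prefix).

Key "m" = 6d is 1 byte ≤ B = 7; zero-pad to 7 bytes: K' = 6d 00 00 00 00 00 00.
K' ⊕ ipad = 5b 36 36 36 36 36 36.  K' ⊕ opad = 31 5c 5c 5c 5c 5c 5c.
Inner input = (K'⊕ipad) ∥ m = 5b 36 36 36 36 36 36 ∥ 11 8d.
Inner hash: even-index sum = 394 mod 256 = 138; odd-index sum = 179 mod 256 = 179 → 8a b3.
Outer input = (K'⊕opad) ∥ inner = 31 5c 5c 5c 5c 5c 5c ∥ 8a b3.
Outer hash (tag): even-index sum = 504 mod 256 = 248; odd-index sum = 414 mod 256 = 158 → f8 9e.

f89e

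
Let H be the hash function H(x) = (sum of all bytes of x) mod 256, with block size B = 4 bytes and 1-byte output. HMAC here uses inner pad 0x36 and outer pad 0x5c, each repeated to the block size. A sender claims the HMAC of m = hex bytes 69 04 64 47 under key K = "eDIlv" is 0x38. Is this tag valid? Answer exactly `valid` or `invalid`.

valid

Key "eDIlv" = 65 44 49 6c 76 is 5 bytes > B = 4, so hash it first: H(key) = d4, then zero-pad to 4 bytes: K' = d4 00 00 00.
K' ⊕ ipad = e2 36 36 36; K' ⊕ opad = 88 5c 5c 5c.
Inner hash: sum = 226+54+54+54+105+4+100+71 = 668; mod 256 = 156 → 9c.
Outer hash (recomputed tag): sum = 136+92+92+92+156 = 568; mod 256 = 56 → 38.
Recomputed tag = 38; claimed = 38 → match.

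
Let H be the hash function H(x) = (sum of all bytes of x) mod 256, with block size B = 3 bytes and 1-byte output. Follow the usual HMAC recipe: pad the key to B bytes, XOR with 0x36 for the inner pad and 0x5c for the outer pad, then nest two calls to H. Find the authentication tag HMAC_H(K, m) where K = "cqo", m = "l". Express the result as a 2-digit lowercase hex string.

Key "cqo" = 63 71 6f is exactly B = 3 bytes: K' = 63 71 6f.
K' ⊕ ipad = 55 47 59.  K' ⊕ opad = 3f 2d 33.
Inner input = (K'⊕ipad) ∥ m = 55 47 59 ∥ 6c.
Inner hash: sum = 85+71+89+108 = 353; mod 256 = 97 → 61.
Outer input = (K'⊕opad) ∥ inner = 3f 2d 33 ∥ 61.
Outer hash (tag): sum = 63+45+51+97 = 256; mod 256 = 0 → 00.

00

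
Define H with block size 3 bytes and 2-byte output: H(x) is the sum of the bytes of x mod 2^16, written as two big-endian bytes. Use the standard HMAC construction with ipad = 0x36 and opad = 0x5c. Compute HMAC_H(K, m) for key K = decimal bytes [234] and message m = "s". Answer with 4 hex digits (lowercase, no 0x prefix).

022a

Key decimal bytes [234] = ea is 1 byte ≤ B = 3; zero-pad to 3 bytes: K' = ea 00 00.
K' ⊕ ipad = dc 36 36.  K' ⊕ opad = b6 5c 5c.
Inner input = (K'⊕ipad) ∥ m = dc 36 36 ∥ 73.
Inner hash: sum = 220+54+54+115 = 443 → 01 bb.
Outer input = (K'⊕opad) ∥ inner = b6 5c 5c ∥ 01 bb.
Outer hash (tag): sum = 182+92+92+1+187 = 554 → 02 2a.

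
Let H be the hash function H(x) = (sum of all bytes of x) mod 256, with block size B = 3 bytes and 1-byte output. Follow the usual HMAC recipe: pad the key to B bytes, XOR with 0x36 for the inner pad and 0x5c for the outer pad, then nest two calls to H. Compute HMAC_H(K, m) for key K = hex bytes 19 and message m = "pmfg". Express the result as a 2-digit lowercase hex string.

Key hex bytes 19 is 1 byte ≤ B = 3; zero-pad to 3 bytes: K' = 19 00 00.
K' ⊕ ipad = 2f 36 36.  K' ⊕ opad = 45 5c 5c.
Inner input = (K'⊕ipad) ∥ m = 2f 36 36 ∥ 70 6d 66 67.
Inner hash: sum = 47+54+54+112+109+102+103 = 581; mod 256 = 69 → 45.
Outer input = (K'⊕opad) ∥ inner = 45 5c 5c ∥ 45.
Outer hash (tag): sum = 69+92+92+69 = 322; mod 256 = 66 → 42.

42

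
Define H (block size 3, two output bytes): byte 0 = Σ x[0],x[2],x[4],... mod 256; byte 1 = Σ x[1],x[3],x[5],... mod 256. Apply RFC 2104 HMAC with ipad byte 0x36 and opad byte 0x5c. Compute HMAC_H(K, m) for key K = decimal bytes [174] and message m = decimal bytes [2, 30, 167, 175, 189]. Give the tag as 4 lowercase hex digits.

eaf7

Key decimal bytes [174] = ae is 1 byte ≤ B = 3; zero-pad to 3 bytes: K' = ae 00 00.
K' ⊕ ipad = 98 36 36.  K' ⊕ opad = f2 5c 5c.
Inner input = (K'⊕ipad) ∥ m = 98 36 36 ∥ 02 1e a7 af bd.
Inner hash: even-index sum = 411 mod 256 = 155; odd-index sum = 412 mod 256 = 156 → 9b 9c.
Outer input = (K'⊕opad) ∥ inner = f2 5c 5c ∥ 9b 9c.
Outer hash (tag): even-index sum = 490 mod 256 = 234; odd-index sum = 247 mod 256 = 247 → ea f7.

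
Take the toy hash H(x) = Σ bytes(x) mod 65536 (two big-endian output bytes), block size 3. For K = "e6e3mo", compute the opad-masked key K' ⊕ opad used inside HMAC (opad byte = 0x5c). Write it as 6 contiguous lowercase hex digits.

5e535c

Key "e6e3mo" = 65 36 65 33 6d 6f is 6 bytes > B = 3, so hash it first: H(key) = 02 0f, then zero-pad to 3 bytes: K' = 02 0f 00.
XOR each byte with 0x5c: 02⊕5c=5e, 0f⊕5c=53, 00⊕5c=5c.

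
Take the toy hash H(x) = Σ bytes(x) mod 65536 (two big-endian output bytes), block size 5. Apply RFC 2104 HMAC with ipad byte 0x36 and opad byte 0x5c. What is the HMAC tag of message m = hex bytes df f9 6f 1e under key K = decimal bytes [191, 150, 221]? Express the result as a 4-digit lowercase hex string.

03cf

Key decimal bytes [191, 150, 221] = bf 96 dd is 3 bytes ≤ B = 5; zero-pad to 5 bytes: K' = bf 96 dd 00 00.
K' ⊕ ipad = 89 a0 eb 36 36.  K' ⊕ opad = e3 ca 81 5c 5c.
Inner input = (K'⊕ipad) ∥ m = 89 a0 eb 36 36 ∥ df f9 6f 1e.
Inner hash: sum = 137+160+235+54+54+223+249+111+30 = 1253 → 04 e5.
Outer input = (K'⊕opad) ∥ inner = e3 ca 81 5c 5c ∥ 04 e5.
Outer hash (tag): sum = 227+202+129+92+92+4+229 = 975 → 03 cf.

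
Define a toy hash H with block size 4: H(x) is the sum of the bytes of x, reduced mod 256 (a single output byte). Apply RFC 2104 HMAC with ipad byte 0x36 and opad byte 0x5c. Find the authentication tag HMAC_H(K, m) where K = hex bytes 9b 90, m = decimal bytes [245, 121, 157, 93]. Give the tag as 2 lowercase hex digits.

72

Key hex bytes 9b 90 is 2 bytes ≤ B = 4; zero-pad to 4 bytes: K' = 9b 90 00 00.
K' ⊕ ipad = ad a6 36 36.  K' ⊕ opad = c7 cc 5c 5c.
Inner input = (K'⊕ipad) ∥ m = ad a6 36 36 ∥ f5 79 9d 5d.
Inner hash: sum = 173+166+54+54+245+121+157+93 = 1063; mod 256 = 39 → 27.
Outer input = (K'⊕opad) ∥ inner = c7 cc 5c 5c ∥ 27.
Outer hash (tag): sum = 199+204+92+92+39 = 626; mod 256 = 114 → 72.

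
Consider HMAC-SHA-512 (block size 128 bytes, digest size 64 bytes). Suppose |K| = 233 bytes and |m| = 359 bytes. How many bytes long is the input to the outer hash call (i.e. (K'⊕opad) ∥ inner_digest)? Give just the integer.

Key is 233 > 128 bytes, so it is hashed to 64 bytes then zero-padded to 128: |K'| = 128.
Outer input = (K'⊕opad) ∥ H(inner) → 128 + 64 = 192 bytes.

192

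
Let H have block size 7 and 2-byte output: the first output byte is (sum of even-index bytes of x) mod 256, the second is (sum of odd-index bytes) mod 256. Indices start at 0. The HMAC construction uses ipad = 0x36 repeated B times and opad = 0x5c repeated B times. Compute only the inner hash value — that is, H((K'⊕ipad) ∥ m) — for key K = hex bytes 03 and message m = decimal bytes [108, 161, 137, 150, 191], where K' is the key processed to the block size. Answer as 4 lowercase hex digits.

Key hex bytes 03 is 1 byte ≤ B = 7; zero-pad to 7 bytes: K' = 03 00 00 00 00 00 00.
K' ⊕ ipad = 35 36 36 36 36 36 36.
Inner input = 35 36 36 36 36 36 36 ∥ 6c a1 89 96 bf.
Inner hash: even-index sum = 526 mod 256 = 14; odd-index sum = 598 mod 256 = 86 → 0e 56.

0e56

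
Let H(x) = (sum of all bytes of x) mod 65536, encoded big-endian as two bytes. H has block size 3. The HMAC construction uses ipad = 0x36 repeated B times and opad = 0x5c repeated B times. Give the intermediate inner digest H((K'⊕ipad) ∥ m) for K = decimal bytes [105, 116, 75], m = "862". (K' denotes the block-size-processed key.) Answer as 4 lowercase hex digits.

Key decimal bytes [105, 116, 75] = 69 74 4b is exactly B = 3 bytes: K' = 69 74 4b.
K' ⊕ ipad = 5f 42 7d.
Inner input = 5f 42 7d ∥ 38 36 32.
Inner hash: sum = 95+66+125+56+54+50 = 446 → 01 be.

01be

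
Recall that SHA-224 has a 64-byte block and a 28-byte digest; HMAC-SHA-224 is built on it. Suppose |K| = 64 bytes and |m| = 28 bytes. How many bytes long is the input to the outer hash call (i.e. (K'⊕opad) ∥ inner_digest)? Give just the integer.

92

Key is 64 ≤ 64 bytes, zero-padded: |K'| = 64.
Outer input = (K'⊕opad) ∥ H(inner) → 64 + 28 = 92 bytes.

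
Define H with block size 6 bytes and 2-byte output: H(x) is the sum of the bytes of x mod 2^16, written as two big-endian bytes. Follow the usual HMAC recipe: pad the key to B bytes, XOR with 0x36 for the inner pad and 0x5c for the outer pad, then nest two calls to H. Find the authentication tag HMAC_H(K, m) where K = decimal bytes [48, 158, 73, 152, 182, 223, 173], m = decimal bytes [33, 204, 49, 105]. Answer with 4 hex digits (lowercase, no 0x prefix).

02da

Key decimal bytes [48, 158, 73, 152, 182, 223, 173] = 30 9e 49 98 b6 df ad is 7 bytes > B = 6, so hash it first: H(key) = 03 f1, then zero-pad to 6 bytes: K' = 03 f1 00 00 00 00.
K' ⊕ ipad = 35 c7 36 36 36 36.  K' ⊕ opad = 5f ad 5c 5c 5c 5c.
Inner input = (K'⊕ipad) ∥ m = 35 c7 36 36 36 36 ∥ 21 cc 31 69.
Inner hash: sum = 53+199+54+54+54+54+33+204+49+105 = 859 → 03 5b.
Outer input = (K'⊕opad) ∥ inner = 5f ad 5c 5c 5c 5c ∥ 03 5b.
Outer hash (tag): sum = 95+173+92+92+92+92+3+91 = 730 → 02 da.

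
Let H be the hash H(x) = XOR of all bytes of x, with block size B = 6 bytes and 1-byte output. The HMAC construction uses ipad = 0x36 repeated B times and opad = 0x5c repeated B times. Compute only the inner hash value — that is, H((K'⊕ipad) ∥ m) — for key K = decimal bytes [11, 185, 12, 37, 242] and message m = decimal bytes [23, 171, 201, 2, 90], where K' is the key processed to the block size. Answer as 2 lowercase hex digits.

Key decimal bytes [11, 185, 12, 37, 242] = 0b b9 0c 25 f2 is 5 bytes ≤ B = 6; zero-pad to 6 bytes: K' = 0b b9 0c 25 f2 00.
K' ⊕ ipad = 3d 8f 3a 13 c4 36.
Inner input = 3d 8f 3a 13 c4 36 ∥ 17 ab c9 02 5a.
Inner hash: XOR 3d⊕8f⊕3a⊕13⊕c4⊕36⊕17⊕ab⊕c9⊕02⊕5a = 44.

44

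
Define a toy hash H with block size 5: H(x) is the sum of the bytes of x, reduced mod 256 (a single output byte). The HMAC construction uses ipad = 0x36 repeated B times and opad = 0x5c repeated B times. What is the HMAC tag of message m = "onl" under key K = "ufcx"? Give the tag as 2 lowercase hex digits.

Key "ufcx" = 75 66 63 78 is 4 bytes ≤ B = 5; zero-pad to 5 bytes: K' = 75 66 63 78 00.
K' ⊕ ipad = 43 50 55 4e 36.  K' ⊕ opad = 29 3a 3f 24 5c.
Inner input = (K'⊕ipad) ∥ m = 43 50 55 4e 36 ∥ 6f 6e 6c.
Inner hash: sum = 67+80+85+78+54+111+110+108 = 693; mod 256 = 181 → b5.
Outer input = (K'⊕opad) ∥ inner = 29 3a 3f 24 5c ∥ b5.
Outer hash (tag): sum = 41+58+63+36+92+181 = 471; mod 256 = 215 → d7.

d7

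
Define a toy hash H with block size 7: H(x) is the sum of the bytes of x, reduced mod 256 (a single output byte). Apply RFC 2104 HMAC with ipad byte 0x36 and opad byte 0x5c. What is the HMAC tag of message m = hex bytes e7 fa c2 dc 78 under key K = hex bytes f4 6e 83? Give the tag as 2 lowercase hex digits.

c7

Key hex bytes f4 6e 83 is 3 bytes ≤ B = 7; zero-pad to 7 bytes: K' = f4 6e 83 00 00 00 00.
K' ⊕ ipad = c2 58 b5 36 36 36 36.  K' ⊕ opad = a8 32 df 5c 5c 5c 5c.
Inner input = (K'⊕ipad) ∥ m = c2 58 b5 36 36 36 36 ∥ e7 fa c2 dc 78.
Inner hash: sum = 194+88+181+54+54+54+54+231+250+194+220+120 = 1694; mod 256 = 158 → 9e.
Outer input = (K'⊕opad) ∥ inner = a8 32 df 5c 5c 5c 5c ∥ 9e.
Outer hash (tag): sum = 168+50+223+92+92+92+92+158 = 967; mod 256 = 199 → c7.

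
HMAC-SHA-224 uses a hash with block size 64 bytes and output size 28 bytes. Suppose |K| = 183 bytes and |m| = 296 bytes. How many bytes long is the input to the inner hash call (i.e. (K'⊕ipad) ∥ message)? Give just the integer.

Key is 183 > 64 bytes, so it is hashed to 28 bytes then zero-padded to 64: |K'| = 64.
Inner input = (K'⊕ipad) ∥ m → 64 + 296 = 360 bytes.

360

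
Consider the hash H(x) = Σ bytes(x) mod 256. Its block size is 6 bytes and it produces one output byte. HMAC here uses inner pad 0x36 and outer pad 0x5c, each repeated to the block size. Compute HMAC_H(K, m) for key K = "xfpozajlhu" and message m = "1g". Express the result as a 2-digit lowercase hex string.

06

Key "xfpozajlhu" = 78 66 70 6f 7a 61 6a 6c 68 75 is 10 bytes > B = 6, so hash it first: H(key) = 4b, then zero-pad to 6 bytes: K' = 4b 00 00 00 00 00.
K' ⊕ ipad = 7d 36 36 36 36 36.  K' ⊕ opad = 17 5c 5c 5c 5c 5c.
Inner input = (K'⊕ipad) ∥ m = 7d 36 36 36 36 36 ∥ 31 67.
Inner hash: sum = 125+54+54+54+54+54+49+103 = 547; mod 256 = 35 → 23.
Outer input = (K'⊕opad) ∥ inner = 17 5c 5c 5c 5c 5c ∥ 23.
Outer hash (tag): sum = 23+92+92+92+92+92+35 = 518; mod 256 = 6 → 06.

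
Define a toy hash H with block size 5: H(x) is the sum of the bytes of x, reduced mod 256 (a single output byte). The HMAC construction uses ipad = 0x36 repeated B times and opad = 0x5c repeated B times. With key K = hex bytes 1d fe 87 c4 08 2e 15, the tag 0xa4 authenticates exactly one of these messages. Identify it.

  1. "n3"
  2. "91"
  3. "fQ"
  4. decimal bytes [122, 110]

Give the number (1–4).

Key hex bytes 1d fe 87 c4 08 2e 15 is 7 bytes > B = 5, so hash it first: H(key) = b1, then zero-pad to 5 bytes: K' = b1 00 00 00 00.
K' ⊕ ipad = 87 36 36 36 36; K' ⊕ opad = ed 5c 5c 5c 5c.
m1: inner = H(87 36 36 36 36 6e 33) = 00; tag = H(ed 5c 5c 5c 5c 00) = 5d
m2: inner = H(87 36 36 36 36 39 31) = c9; tag = H(ed 5c 5c 5c 5c c9) = 26
m3: inner = H(87 36 36 36 36 66 51) = 16; tag = H(ed 5c 5c 5c 5c 16) = 73
m4: inner = H(87 36 36 36 36 7a 6e) = 47; tag = H(ed 5c 5c 5c 5c 47) = a4 ← matches

4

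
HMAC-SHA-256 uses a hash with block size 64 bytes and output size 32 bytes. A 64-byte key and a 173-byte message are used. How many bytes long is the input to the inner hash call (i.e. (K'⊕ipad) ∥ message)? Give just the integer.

Key is 64 ≤ 64 bytes, zero-padded: |K'| = 64.
Inner input = (K'⊕ipad) ∥ m → 64 + 173 = 237 bytes.

237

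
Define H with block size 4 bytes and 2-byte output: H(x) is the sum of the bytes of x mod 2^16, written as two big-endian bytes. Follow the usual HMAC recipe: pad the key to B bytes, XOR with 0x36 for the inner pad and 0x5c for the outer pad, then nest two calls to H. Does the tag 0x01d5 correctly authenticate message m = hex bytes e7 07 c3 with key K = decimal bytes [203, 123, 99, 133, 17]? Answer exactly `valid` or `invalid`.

valid

Key decimal bytes [203, 123, 99, 133, 17] = cb 7b 63 85 11 is 5 bytes > B = 4, so hash it first: H(key) = 02 3f, then zero-pad to 4 bytes: K' = 02 3f 00 00.
K' ⊕ ipad = 34 09 36 36; K' ⊕ opad = 5e 63 5c 5c.
Inner hash: sum = 52+9+54+54+231+7+195 = 602 → 02 5a.
Outer hash (recomputed tag): sum = 94+99+92+92+2+90 = 469 → 01 d5.
Recomputed tag = 01d5; claimed = 01d5 → match.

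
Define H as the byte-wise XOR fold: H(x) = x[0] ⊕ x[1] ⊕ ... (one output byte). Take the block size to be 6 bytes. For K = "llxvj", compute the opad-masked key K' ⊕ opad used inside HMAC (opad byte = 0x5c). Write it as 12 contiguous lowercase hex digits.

Key "llxvj" = 6c 6c 78 76 6a is 5 bytes ≤ B = 6; zero-pad to 6 bytes: K' = 6c 6c 78 76 6a 00.
XOR each byte with 0x5c: 6c⊕5c=30, 6c⊕5c=30, 78⊕5c=24, 76⊕5c=2a, 6a⊕5c=36, 00⊕5c=5c.

3030242a365c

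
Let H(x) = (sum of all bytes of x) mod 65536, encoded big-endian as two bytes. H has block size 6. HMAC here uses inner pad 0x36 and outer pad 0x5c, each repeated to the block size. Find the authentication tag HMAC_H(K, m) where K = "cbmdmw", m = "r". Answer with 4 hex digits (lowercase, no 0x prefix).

Key "cbmdmw" = 63 62 6d 64 6d 77 is exactly B = 6 bytes: K' = 63 62 6d 64 6d 77.
K' ⊕ ipad = 55 54 5b 52 5b 41.  K' ⊕ opad = 3f 3e 31 38 31 2b.
Inner input = (K'⊕ipad) ∥ m = 55 54 5b 52 5b 41 ∥ 72.
Inner hash: sum = 85+84+91+82+91+65+114 = 612 → 02 64.
Outer input = (K'⊕opad) ∥ inner = 3f 3e 31 38 31 2b ∥ 02 64.
Outer hash (tag): sum = 63+62+49+56+49+43+2+100 = 424 → 01 a8.

01a8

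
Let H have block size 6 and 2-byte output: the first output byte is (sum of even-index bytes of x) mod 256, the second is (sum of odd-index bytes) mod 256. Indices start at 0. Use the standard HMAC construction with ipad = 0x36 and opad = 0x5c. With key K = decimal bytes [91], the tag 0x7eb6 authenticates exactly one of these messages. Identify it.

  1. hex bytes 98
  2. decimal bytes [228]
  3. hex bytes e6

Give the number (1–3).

Key decimal bytes [91] = 5b is 1 byte ≤ B = 6; zero-pad to 6 bytes: K' = 5b 00 00 00 00 00.
K' ⊕ ipad = 6d 36 36 36 36 36; K' ⊕ opad = 07 5c 5c 5c 5c 5c.
m1: inner = H(6d 36 36 36 36 36 98) = 71 a2; tag = H(07 5c 5c 5c 5c 5c 71 a2) = 30b6
m2: inner = H(6d 36 36 36 36 36 e4) = bd a2; tag = H(07 5c 5c 5c 5c 5c bd a2) = 7cb6
m3: inner = H(6d 36 36 36 36 36 e6) = bf a2; tag = H(07 5c 5c 5c 5c 5c bf a2) = 7eb6 ← matches

3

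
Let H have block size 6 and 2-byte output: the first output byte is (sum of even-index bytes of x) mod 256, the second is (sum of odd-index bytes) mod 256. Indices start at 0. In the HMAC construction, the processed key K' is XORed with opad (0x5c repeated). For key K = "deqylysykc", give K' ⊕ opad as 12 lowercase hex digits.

Key "deqylysykc" = 64 65 71 79 6c 79 73 79 6b 63 is 10 bytes > B = 6, so hash it first: H(key) = 1f 33, then zero-pad to 6 bytes: K' = 1f 33 00 00 00 00.
XOR each byte with 0x5c: 1f⊕5c=43, 33⊕5c=6f, 00⊕5c=5c, 00⊕5c=5c, 00⊕5c=5c, 00⊕5c=5c.

436f5c5c5c5c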